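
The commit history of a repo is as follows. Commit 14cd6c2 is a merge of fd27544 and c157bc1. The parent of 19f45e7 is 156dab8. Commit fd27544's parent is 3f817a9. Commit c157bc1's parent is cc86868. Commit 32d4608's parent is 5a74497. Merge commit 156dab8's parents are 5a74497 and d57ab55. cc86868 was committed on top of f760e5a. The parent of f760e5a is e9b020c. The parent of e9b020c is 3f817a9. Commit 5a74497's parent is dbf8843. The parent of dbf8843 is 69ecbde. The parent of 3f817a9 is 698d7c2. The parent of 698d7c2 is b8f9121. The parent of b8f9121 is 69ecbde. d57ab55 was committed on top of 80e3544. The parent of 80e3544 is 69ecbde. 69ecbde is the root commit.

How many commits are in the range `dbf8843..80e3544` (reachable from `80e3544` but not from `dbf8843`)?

1

Reachable from 80e3544: {69ecbde, 80e3544}.
Reachable from dbf8843: {69ecbde, dbf8843}.
In 80e3544's history but not dbf8843's: {80e3544} — 1 commit.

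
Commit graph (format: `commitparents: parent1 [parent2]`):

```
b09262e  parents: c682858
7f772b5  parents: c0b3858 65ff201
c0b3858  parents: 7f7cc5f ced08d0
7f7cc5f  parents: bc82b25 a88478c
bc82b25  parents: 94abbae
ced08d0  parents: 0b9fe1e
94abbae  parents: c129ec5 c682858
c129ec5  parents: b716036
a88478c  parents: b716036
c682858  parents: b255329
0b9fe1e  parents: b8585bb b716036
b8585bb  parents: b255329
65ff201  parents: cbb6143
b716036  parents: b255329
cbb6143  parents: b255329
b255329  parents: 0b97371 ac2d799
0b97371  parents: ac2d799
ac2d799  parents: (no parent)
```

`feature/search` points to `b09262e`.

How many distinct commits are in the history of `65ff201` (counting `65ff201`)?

5

Walking parent pointers from 65ff201: reachable set = {0b97371, 65ff201, ac2d799, b255329, cbb6143}.
That is 5 commits.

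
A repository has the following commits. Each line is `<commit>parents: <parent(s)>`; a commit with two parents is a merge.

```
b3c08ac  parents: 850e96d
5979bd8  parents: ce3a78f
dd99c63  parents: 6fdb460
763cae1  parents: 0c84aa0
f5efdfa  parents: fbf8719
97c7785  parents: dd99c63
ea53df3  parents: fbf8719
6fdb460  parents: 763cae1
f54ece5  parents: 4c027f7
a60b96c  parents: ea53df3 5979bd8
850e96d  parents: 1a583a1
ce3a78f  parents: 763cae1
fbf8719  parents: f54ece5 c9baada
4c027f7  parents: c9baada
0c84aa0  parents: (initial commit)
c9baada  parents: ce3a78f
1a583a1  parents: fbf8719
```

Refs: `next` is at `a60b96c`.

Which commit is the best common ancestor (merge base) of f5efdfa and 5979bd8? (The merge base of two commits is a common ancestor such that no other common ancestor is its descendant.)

Ancestors of f5efdfa: {0c84aa0, 4c027f7, 763cae1, c9baada, ce3a78f, f54ece5, f5efdfa, fbf8719}.
Ancestors of 5979bd8: {0c84aa0, 5979bd8, 763cae1, ce3a78f}.
Common ancestors: {0c84aa0, 763cae1, ce3a78f}.
Among these, ce3a78f is not an ancestor of any other common ancestor — it is the merge base.

ce3a78f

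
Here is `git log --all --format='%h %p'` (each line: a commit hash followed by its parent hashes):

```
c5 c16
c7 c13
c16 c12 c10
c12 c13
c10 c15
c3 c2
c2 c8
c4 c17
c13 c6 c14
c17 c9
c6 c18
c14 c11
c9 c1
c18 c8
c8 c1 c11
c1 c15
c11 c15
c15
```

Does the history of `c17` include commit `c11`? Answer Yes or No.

Ancestors of c17: {c1, c15, c17, c9}.
c11 is not in that set, so it is not an ancestor of c17.

No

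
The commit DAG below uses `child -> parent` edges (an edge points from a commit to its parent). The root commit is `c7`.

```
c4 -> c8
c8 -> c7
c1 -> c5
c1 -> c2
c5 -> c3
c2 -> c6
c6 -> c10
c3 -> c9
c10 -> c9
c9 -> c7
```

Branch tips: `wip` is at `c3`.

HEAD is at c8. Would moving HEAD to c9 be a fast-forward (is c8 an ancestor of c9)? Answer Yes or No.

No

A fast-forward from c8 to c9 is possible iff c8 is an ancestor of c9.
Ancestors of c9: {c7, c9}.
c8 is not among them, so fast-forward is not possible.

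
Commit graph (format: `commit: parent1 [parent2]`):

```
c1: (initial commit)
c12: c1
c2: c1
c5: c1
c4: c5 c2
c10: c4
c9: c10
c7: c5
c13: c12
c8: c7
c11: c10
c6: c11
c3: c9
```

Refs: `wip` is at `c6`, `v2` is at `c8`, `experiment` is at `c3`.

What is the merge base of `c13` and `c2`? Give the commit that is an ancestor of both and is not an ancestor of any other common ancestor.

Ancestors of c13: {c1, c12, c13}.
Ancestors of c2: {c1, c2}.
Common ancestors: {c1}.
The only common ancestor is c1, so it is the merge base.

c1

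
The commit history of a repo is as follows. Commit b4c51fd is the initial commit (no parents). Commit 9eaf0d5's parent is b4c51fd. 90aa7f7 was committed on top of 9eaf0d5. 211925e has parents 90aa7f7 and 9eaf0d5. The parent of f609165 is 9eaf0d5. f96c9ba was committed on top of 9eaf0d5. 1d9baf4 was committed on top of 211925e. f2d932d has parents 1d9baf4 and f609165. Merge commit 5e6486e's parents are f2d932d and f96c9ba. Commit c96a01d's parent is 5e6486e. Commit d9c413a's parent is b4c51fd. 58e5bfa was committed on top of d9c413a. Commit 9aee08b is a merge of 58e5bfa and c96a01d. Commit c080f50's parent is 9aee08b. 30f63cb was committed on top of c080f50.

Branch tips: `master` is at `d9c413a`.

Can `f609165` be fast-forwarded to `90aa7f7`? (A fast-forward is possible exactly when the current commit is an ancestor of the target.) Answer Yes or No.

No

A fast-forward from f609165 to 90aa7f7 is possible iff f609165 is an ancestor of 90aa7f7.
Ancestors of 90aa7f7: {90aa7f7, 9eaf0d5, b4c51fd}.
f609165 is not among them, so fast-forward is not possible.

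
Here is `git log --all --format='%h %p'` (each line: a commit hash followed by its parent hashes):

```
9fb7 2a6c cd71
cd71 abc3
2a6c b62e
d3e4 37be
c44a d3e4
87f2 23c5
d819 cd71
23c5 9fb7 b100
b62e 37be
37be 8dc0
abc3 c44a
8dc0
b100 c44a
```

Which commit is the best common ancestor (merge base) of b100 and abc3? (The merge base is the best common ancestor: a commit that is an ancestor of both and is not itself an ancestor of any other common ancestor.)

Ancestors of b100: {37be, 8dc0, b100, c44a, d3e4}.
Ancestors of abc3: {37be, 8dc0, abc3, c44a, d3e4}.
Common ancestors: {37be, 8dc0, c44a, d3e4}.
Among these, c44a is not an ancestor of any other common ancestor — it is the merge base.

c44a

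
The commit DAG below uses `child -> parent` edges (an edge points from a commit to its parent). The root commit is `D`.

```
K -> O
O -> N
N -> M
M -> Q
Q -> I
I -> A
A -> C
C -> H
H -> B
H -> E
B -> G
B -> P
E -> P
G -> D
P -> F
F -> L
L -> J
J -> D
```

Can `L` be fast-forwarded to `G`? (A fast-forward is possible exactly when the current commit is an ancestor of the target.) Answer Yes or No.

No

A fast-forward from L to G is possible iff L is an ancestor of G.
Ancestors of G: {D, G}.
L is not among them, so fast-forward is not possible.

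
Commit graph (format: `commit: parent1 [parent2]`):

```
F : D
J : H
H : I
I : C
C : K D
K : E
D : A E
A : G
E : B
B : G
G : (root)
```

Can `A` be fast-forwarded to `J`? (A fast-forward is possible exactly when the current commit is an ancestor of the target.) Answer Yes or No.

Yes

A fast-forward from A to J is possible iff A is an ancestor of J.
Ancestors of J: {A, B, C, D, E, G, H, I, J, K}.
A is among them, so fast-forward is possible.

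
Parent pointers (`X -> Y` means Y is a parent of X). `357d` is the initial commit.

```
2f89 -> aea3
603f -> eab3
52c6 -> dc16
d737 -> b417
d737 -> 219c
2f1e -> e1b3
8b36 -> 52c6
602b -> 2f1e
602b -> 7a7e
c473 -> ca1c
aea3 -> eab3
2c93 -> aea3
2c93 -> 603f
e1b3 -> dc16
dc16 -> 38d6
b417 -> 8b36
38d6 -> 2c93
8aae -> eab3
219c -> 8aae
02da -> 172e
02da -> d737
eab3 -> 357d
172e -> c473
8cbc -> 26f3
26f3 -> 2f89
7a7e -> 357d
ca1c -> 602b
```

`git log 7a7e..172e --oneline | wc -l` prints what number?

12

Reachable from 172e: {172e, 2c93, 2f1e, 357d, 38d6, 602b, 603f, 7a7e, aea3, c473, ca1c, dc16, e1b3, eab3}.
Reachable from 7a7e: {357d, 7a7e}.
In 172e's history but not 7a7e's: {172e, 2c93, 2f1e, 38d6, 602b, 603f, aea3, c473, ca1c, dc16, e1b3, eab3} — 12 commits.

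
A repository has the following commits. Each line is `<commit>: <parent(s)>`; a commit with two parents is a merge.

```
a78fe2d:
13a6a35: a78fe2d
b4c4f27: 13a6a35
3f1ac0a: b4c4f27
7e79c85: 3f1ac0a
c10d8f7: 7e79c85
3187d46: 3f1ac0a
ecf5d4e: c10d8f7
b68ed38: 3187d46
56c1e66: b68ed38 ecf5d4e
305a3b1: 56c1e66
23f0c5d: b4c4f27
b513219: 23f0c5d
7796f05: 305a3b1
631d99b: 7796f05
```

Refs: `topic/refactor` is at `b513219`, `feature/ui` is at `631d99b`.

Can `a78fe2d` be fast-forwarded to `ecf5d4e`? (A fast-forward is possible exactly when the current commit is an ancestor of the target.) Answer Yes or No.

A fast-forward from a78fe2d to ecf5d4e is possible iff a78fe2d is an ancestor of ecf5d4e.
Ancestors of ecf5d4e: {13a6a35, 3f1ac0a, 7e79c85, a78fe2d, b4c4f27, c10d8f7, ecf5d4e}.
a78fe2d is among them, so fast-forward is possible.

Yes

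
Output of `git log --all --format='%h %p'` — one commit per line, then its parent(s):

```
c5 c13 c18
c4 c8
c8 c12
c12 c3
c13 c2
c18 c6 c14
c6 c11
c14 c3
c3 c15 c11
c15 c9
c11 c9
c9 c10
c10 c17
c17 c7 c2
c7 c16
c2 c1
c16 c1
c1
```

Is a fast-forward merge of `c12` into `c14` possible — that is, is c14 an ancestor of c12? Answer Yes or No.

No

A fast-forward from c14 to c12 is possible iff c14 is an ancestor of c12.
Ancestors of c12: {c1, c10, c11, c12, c15, c16, c17, c2, c3, c7, c9}.
c14 is not among them, so fast-forward is not possible.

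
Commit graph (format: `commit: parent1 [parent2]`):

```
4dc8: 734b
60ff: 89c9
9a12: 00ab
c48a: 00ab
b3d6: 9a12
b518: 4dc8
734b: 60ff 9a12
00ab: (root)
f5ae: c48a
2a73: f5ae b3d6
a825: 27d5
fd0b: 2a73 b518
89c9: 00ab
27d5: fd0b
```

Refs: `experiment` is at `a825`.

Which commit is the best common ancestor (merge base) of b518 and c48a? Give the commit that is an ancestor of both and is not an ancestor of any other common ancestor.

Ancestors of b518: {00ab, 4dc8, 60ff, 734b, 89c9, 9a12, b518}.
Ancestors of c48a: {00ab, c48a}.
Common ancestors: {00ab}.
The only common ancestor is 00ab, so it is the merge base.

00ab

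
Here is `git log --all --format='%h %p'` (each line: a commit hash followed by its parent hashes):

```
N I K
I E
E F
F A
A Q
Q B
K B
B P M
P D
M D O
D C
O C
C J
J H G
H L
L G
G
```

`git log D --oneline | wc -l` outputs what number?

Walking parent pointers from D: reachable set = {C, D, G, H, J, L}.
That is 6 commits.

6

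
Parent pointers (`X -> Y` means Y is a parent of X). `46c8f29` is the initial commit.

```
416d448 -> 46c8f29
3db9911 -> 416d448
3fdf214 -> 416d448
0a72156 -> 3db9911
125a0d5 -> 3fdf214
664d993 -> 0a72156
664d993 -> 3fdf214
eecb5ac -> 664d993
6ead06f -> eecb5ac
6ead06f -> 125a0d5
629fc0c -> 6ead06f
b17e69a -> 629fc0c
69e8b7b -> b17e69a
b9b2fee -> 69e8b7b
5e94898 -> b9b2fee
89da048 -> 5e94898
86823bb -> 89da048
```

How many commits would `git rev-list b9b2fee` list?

Walking parent pointers from b9b2fee: reachable set = {0a72156, 125a0d5, 3db9911, 3fdf214, 416d448, 46c8f29, 629fc0c, 664d993, 69e8b7b, 6ead06f, b17e69a, b9b2fee, eecb5ac}.
That is 13 commits.

13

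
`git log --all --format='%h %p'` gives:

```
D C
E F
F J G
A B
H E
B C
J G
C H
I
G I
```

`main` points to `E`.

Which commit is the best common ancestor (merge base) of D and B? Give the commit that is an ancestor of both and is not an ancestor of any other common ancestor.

Ancestors of D: {C, D, E, F, G, H, I, J}.
Ancestors of B: {B, C, E, F, G, H, I, J}.
Common ancestors: {C, E, F, G, H, I, J}.
Among these, C is not an ancestor of any other common ancestor — it is the merge base.

C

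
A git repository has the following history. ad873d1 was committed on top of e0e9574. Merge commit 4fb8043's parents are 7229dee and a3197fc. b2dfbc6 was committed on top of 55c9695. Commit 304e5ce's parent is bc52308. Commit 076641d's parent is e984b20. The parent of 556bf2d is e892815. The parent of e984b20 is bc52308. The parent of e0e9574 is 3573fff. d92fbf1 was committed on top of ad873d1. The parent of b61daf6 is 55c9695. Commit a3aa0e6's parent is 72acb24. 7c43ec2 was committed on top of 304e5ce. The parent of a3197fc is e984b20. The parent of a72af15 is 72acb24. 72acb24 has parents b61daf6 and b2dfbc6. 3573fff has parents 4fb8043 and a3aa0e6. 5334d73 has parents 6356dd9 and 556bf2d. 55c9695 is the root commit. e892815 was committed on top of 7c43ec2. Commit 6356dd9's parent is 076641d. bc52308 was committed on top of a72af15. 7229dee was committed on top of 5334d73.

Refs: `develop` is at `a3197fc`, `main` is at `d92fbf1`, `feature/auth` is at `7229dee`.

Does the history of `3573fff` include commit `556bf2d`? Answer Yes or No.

Yes

Ancestors of 3573fff (commits reachable by following parents): {076641d, 304e5ce, 3573fff, 4fb8043, 5334d73, 556bf2d, 55c9695, 6356dd9, 7229dee, 72acb24, 7c43ec2, a3197fc, a3aa0e6, a72af15, b2dfbc6, b61daf6, bc52308, e892815, e984b20}.
556bf2d is in that set, so it is an ancestor of 3573fff.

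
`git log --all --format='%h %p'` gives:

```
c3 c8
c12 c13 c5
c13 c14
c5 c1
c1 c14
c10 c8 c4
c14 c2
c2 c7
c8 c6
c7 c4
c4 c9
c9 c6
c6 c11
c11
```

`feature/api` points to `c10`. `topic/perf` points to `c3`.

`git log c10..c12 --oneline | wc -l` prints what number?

7

Reachable from c12: {c1, c11, c12, c13, c14, c2, c4, c5, c6, c7, c9}.
Reachable from c10: {c10, c11, c4, c6, c8, c9}.
In c12's history but not c10's: {c1, c12, c13, c14, c2, c5, c7} — 7 commits.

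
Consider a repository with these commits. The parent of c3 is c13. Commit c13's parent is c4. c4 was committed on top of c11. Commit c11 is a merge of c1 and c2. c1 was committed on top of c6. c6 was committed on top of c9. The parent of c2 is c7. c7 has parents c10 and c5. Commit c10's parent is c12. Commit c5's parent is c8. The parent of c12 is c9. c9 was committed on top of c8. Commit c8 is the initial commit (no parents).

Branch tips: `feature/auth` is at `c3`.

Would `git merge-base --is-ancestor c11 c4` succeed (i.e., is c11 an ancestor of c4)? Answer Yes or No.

Yes

Ancestors of c4 (commits reachable by following parents): {c1, c10, c11, c12, c2, c4, c5, c6, c7, c8, c9}.
c11 is in that set, so it is an ancestor of c4.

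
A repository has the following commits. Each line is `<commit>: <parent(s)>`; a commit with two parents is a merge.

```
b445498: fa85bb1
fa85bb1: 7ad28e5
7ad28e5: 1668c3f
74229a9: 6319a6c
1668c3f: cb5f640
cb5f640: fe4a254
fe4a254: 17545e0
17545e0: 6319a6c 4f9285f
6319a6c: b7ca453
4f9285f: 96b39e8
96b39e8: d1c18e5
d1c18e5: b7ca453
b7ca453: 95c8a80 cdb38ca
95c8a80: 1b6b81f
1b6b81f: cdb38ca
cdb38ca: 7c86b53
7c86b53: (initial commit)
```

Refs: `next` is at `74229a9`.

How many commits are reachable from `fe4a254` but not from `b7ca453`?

Reachable from fe4a254: {17545e0, 1b6b81f, 4f9285f, 6319a6c, 7c86b53, 95c8a80, 96b39e8, b7ca453, cdb38ca, d1c18e5, fe4a254}.
Reachable from b7ca453: {1b6b81f, 7c86b53, 95c8a80, b7ca453, cdb38ca}.
In fe4a254's history but not b7ca453's: {17545e0, 4f9285f, 6319a6c, 96b39e8, d1c18e5, fe4a254} — 6 commits.

6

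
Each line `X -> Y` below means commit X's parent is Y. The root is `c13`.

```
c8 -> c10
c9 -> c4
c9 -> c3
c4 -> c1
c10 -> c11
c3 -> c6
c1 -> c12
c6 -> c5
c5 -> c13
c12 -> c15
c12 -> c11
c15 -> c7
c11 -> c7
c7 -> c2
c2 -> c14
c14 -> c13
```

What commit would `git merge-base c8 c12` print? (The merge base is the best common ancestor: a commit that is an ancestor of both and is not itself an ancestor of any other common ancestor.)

Ancestors of c8: {c10, c11, c13, c14, c2, c7, c8}.
Ancestors of c12: {c11, c12, c13, c14, c15, c2, c7}.
Common ancestors: {c11, c13, c14, c2, c7}.
Among these, c11 is not an ancestor of any other common ancestor — it is the merge base.

c11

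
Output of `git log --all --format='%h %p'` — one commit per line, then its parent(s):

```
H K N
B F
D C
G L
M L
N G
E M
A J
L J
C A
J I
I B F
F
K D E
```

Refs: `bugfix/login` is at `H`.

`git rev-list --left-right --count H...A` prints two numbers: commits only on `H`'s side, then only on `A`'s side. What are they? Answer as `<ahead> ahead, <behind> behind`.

9 ahead, 0 behind

Reachable from H: {A, B, C, D, E, F, G, H, I, J, K, L, M, N}.
Reachable from A: {A, B, F, I, J}.
Only in H's history (ahead): {C, D, E, G, H, K, L, M, N} — 9.
Only in A's history (behind): {} — 0.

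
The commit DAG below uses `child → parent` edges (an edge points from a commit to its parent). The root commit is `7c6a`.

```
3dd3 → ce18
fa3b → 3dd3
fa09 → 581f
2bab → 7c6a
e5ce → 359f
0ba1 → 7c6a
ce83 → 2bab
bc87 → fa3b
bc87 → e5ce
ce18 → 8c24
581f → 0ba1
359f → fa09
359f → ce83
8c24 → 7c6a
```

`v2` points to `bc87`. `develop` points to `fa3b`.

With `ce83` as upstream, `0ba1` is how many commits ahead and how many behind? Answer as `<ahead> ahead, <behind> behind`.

1 ahead, 2 behind

Reachable from 0ba1: {0ba1, 7c6a}.
Reachable from ce83: {2bab, 7c6a, ce83}.
Only in 0ba1's history (ahead): {0ba1} — 1.
Only in ce83's history (behind): {2bab, ce83} — 2.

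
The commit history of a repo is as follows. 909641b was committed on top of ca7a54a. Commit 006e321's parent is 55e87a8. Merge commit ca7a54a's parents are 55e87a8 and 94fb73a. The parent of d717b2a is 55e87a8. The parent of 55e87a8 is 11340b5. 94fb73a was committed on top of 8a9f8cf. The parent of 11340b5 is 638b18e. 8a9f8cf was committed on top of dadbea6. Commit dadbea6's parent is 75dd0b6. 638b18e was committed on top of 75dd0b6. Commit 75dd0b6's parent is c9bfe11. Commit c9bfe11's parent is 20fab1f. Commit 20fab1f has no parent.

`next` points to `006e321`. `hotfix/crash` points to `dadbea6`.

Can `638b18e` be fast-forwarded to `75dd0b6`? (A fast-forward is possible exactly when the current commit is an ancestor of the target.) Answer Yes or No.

No

A fast-forward from 638b18e to 75dd0b6 is possible iff 638b18e is an ancestor of 75dd0b6.
Ancestors of 75dd0b6: {20fab1f, 75dd0b6, c9bfe11}.
638b18e is not among them, so fast-forward is not possible.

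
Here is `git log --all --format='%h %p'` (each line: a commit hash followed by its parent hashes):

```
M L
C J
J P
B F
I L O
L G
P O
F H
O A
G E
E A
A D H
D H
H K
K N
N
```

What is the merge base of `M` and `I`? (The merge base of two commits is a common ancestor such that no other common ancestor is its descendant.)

Ancestors of M: {A, D, E, G, H, K, L, M, N}.
Ancestors of I: {A, D, E, G, H, I, K, L, N, O}.
Common ancestors: {A, D, E, G, H, K, L, N}.
Among these, L is not an ancestor of any other common ancestor — it is the merge base.

L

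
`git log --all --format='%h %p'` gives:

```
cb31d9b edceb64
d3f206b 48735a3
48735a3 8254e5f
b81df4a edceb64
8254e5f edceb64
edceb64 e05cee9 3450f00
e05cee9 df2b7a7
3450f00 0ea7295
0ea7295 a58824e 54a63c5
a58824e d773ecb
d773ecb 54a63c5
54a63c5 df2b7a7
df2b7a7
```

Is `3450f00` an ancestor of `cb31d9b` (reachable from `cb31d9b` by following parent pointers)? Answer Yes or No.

Yes

Ancestors of cb31d9b (commits reachable by following parents): {0ea7295, 3450f00, 54a63c5, a58824e, cb31d9b, d773ecb, df2b7a7, e05cee9, edceb64}.
3450f00 is in that set, so it is an ancestor of cb31d9b.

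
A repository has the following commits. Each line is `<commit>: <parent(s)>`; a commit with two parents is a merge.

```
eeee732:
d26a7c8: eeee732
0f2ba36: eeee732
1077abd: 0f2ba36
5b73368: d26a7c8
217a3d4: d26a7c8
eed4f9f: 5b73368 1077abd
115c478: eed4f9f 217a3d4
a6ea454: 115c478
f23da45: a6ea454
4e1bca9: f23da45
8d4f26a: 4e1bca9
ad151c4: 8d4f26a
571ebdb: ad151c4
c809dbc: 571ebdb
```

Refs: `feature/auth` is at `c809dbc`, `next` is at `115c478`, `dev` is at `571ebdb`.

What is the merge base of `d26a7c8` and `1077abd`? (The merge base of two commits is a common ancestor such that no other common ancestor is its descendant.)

eeee732

Ancestors of d26a7c8: {d26a7c8, eeee732}.
Ancestors of 1077abd: {0f2ba36, 1077abd, eeee732}.
Common ancestors: {eeee732}.
The only common ancestor is eeee732, so it is the merge base.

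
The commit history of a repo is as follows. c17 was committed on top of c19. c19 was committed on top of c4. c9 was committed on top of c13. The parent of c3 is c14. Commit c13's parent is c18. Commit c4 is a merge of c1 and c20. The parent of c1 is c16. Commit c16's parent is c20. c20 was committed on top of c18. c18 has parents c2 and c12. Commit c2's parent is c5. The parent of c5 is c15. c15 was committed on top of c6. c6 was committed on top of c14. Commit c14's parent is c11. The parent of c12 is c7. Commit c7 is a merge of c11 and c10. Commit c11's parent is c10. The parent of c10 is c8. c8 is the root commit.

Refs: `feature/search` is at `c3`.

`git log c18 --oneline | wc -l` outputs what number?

Walking parent pointers from c18: reachable set = {c10, c11, c12, c14, c15, c18, c2, c5, c6, c7, c8}.
That is 11 commits.

11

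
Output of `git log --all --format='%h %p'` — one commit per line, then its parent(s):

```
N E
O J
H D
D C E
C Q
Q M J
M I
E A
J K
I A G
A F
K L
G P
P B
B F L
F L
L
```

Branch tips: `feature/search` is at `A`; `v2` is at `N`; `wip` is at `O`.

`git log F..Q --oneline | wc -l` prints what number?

Reachable from Q: {A, B, F, G, I, J, K, L, M, P, Q}.
Reachable from F: {F, L}.
In Q's history but not F's: {A, B, G, I, J, K, M, P, Q} — 9 commits.

9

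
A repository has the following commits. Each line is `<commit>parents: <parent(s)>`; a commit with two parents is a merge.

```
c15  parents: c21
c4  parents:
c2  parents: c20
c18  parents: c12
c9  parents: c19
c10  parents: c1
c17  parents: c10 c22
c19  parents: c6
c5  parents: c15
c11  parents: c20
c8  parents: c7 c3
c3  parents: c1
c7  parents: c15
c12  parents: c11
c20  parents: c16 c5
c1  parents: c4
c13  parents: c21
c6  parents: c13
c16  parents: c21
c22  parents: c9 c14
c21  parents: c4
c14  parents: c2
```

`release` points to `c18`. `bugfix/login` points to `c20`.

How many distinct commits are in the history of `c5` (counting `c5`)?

4

Walking parent pointers from c5: reachable set = {c15, c21, c4, c5}.
That is 4 commits.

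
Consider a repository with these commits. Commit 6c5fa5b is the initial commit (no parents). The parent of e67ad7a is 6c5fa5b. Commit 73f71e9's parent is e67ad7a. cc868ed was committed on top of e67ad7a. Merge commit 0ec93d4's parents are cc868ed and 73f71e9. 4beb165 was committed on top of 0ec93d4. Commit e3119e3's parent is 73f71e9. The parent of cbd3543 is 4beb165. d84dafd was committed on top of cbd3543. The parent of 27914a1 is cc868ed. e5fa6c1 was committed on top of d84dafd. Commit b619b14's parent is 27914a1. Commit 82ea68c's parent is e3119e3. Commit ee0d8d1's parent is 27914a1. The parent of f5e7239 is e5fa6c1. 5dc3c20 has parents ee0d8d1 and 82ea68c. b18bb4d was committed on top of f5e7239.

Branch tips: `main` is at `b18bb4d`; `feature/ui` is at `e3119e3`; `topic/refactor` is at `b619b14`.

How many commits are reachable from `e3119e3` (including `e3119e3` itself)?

Walking parent pointers from e3119e3: reachable set = {6c5fa5b, 73f71e9, e3119e3, e67ad7a}.
That is 4 commits.

4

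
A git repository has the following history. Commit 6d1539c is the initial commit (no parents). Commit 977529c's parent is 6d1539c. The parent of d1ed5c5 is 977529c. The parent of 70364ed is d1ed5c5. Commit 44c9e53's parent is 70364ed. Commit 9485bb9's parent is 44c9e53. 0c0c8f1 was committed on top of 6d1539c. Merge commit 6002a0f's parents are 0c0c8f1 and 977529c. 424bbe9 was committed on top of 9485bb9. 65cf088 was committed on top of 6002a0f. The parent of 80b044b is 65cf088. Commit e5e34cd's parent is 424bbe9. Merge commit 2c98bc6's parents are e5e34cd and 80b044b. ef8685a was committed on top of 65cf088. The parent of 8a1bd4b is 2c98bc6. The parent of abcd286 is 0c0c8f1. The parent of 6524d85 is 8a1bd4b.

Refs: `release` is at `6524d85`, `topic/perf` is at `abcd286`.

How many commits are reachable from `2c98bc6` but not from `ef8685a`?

8

Reachable from 2c98bc6: {0c0c8f1, 2c98bc6, 424bbe9, 44c9e53, 6002a0f, 65cf088, 6d1539c, 70364ed, 80b044b, 9485bb9, 977529c, d1ed5c5, e5e34cd}.
Reachable from ef8685a: {0c0c8f1, 6002a0f, 65cf088, 6d1539c, 977529c, ef8685a}.
In 2c98bc6's history but not ef8685a's: {2c98bc6, 424bbe9, 44c9e53, 70364ed, 80b044b, 9485bb9, d1ed5c5, e5e34cd} — 8 commits.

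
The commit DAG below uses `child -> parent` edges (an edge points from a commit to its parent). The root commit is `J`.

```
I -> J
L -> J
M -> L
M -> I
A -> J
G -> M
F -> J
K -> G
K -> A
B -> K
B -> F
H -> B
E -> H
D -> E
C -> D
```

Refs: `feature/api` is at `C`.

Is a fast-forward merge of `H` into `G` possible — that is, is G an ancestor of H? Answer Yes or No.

Yes

A fast-forward from G to H is possible iff G is an ancestor of H.
Ancestors of H: {A, B, F, G, H, I, J, K, L, M}.
G is among them, so fast-forward is possible.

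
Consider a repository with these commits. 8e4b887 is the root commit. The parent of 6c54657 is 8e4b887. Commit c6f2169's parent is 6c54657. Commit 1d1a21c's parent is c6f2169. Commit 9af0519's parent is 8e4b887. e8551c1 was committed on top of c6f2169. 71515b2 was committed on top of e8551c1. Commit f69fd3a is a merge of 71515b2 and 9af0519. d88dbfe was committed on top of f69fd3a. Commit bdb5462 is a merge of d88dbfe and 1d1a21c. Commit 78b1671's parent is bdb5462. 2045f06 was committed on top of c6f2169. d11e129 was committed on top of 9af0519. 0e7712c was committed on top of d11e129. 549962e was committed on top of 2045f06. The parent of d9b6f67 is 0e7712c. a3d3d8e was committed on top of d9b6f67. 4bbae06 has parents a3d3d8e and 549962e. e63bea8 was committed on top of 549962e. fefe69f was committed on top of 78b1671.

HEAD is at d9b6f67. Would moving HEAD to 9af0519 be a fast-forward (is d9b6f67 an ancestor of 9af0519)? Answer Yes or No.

No

A fast-forward from d9b6f67 to 9af0519 is possible iff d9b6f67 is an ancestor of 9af0519.
Ancestors of 9af0519: {8e4b887, 9af0519}.
d9b6f67 is not among them, so fast-forward is not possible.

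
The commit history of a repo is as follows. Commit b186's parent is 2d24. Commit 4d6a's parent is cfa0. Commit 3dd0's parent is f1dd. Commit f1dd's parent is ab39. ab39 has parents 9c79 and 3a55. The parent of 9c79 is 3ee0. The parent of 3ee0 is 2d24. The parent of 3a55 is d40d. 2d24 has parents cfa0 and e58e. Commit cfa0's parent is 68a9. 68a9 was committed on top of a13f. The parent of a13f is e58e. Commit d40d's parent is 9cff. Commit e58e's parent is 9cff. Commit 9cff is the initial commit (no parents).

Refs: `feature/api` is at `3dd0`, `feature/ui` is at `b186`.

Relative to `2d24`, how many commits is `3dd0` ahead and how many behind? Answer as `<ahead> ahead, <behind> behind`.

Reachable from 3dd0: {2d24, 3a55, 3dd0, 3ee0, 68a9, 9c79, 9cff, a13f, ab39, cfa0, d40d, e58e, f1dd}.
Reachable from 2d24: {2d24, 68a9, 9cff, a13f, cfa0, e58e}.
Only in 3dd0's history (ahead): {3a55, 3dd0, 3ee0, 9c79, ab39, d40d, f1dd} — 7.
Only in 2d24's history (behind): {} — 0.

7 ahead, 0 behind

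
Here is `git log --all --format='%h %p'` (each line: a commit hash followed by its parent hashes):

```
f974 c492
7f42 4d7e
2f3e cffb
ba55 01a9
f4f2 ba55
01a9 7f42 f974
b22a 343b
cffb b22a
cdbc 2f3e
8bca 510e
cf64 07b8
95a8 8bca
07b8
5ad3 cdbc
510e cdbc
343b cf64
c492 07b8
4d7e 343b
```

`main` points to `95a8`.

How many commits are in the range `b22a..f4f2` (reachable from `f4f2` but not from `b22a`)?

7

Reachable from f4f2: {01a9, 07b8, 343b, 4d7e, 7f42, ba55, c492, cf64, f4f2, f974}.
Reachable from b22a: {07b8, 343b, b22a, cf64}.
In f4f2's history but not b22a's: {01a9, 4d7e, 7f42, ba55, c492, f4f2, f974} — 7 commits.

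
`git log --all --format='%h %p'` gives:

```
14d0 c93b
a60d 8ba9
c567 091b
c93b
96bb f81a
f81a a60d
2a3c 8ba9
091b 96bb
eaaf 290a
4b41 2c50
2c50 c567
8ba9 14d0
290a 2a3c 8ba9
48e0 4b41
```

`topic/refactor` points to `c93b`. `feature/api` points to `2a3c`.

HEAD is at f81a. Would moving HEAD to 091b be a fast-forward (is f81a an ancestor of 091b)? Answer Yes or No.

A fast-forward from f81a to 091b is possible iff f81a is an ancestor of 091b.
Ancestors of 091b: {091b, 14d0, 8ba9, 96bb, a60d, c93b, f81a}.
f81a is among them, so fast-forward is possible.

Yes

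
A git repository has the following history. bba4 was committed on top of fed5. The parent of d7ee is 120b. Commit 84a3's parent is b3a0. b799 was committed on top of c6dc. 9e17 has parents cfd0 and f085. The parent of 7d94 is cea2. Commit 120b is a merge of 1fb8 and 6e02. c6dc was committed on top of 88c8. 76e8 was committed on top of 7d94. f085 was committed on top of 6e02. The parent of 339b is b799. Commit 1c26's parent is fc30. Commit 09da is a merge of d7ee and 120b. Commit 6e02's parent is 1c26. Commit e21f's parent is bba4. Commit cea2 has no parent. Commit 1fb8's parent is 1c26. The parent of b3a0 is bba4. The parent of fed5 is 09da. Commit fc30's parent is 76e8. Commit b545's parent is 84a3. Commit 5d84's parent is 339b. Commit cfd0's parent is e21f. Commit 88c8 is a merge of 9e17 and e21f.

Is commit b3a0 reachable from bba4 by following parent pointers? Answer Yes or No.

No

Ancestors of bba4: {09da, 120b, 1c26, 1fb8, 6e02, 76e8, 7d94, bba4, cea2, d7ee, fc30, fed5}.
b3a0 is not in that set, so it is not an ancestor of bba4.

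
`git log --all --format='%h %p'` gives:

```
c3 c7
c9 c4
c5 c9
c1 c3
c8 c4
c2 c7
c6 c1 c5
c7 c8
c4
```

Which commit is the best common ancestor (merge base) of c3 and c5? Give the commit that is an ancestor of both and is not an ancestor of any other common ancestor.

Ancestors of c3: {c3, c4, c7, c8}.
Ancestors of c5: {c4, c5, c9}.
Common ancestors: {c4}.
The only common ancestor is c4, so it is the merge base.

c4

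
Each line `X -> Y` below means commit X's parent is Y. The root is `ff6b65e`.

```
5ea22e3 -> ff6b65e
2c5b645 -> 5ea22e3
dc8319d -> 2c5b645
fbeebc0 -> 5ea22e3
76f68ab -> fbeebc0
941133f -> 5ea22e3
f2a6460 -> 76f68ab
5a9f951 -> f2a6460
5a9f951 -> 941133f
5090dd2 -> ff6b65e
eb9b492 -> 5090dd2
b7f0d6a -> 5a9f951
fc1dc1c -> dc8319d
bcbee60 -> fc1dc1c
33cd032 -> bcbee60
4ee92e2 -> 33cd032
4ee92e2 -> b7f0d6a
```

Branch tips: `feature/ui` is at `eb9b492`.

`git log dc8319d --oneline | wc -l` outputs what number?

4

Walking parent pointers from dc8319d: reachable set = {2c5b645, 5ea22e3, dc8319d, ff6b65e}.
That is 4 commits.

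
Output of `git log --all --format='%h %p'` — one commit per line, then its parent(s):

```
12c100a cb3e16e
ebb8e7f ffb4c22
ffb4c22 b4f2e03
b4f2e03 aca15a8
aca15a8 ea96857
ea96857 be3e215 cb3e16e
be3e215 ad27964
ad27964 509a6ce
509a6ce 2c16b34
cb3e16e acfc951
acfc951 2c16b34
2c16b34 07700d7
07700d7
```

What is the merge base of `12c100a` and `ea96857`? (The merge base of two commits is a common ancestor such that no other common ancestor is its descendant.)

Ancestors of 12c100a: {07700d7, 12c100a, 2c16b34, acfc951, cb3e16e}.
Ancestors of ea96857: {07700d7, 2c16b34, 509a6ce, acfc951, ad27964, be3e215, cb3e16e, ea96857}.
Common ancestors: {07700d7, 2c16b34, acfc951, cb3e16e}.
Among these, cb3e16e is not an ancestor of any other common ancestor — it is the merge base.

cb3e16e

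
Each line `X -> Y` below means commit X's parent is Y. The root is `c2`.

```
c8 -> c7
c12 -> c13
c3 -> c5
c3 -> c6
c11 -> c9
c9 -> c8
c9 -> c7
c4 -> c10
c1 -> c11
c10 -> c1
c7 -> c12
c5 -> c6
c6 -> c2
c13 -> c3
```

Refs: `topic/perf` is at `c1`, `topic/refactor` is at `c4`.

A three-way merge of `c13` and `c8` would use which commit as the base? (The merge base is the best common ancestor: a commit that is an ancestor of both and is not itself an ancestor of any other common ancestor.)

Ancestors of c13: {c13, c2, c3, c5, c6}.
Ancestors of c8: {c12, c13, c2, c3, c5, c6, c7, c8}.
Common ancestors: {c13, c2, c3, c5, c6}.
Among these, c13 is not an ancestor of any other common ancestor — it is the merge base.

c13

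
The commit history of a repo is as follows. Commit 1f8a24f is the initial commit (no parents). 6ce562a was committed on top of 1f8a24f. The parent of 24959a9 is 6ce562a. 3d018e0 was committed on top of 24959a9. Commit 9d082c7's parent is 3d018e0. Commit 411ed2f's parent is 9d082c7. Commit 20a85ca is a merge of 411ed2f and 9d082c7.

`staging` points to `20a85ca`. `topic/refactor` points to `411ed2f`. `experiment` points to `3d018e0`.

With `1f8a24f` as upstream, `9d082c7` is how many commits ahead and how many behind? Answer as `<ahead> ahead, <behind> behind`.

4 ahead, 0 behind

Reachable from 9d082c7: {1f8a24f, 24959a9, 3d018e0, 6ce562a, 9d082c7}.
Reachable from 1f8a24f: {1f8a24f}.
Only in 9d082c7's history (ahead): {24959a9, 3d018e0, 6ce562a, 9d082c7} — 4.
Only in 1f8a24f's history (behind): {} — 0.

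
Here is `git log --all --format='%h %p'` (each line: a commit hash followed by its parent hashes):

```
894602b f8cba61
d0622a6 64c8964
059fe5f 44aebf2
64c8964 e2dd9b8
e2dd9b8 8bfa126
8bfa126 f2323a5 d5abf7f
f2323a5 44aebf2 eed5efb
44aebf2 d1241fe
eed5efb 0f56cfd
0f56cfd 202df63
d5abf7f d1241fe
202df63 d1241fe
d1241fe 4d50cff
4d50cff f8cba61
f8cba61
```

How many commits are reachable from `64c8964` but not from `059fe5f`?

Reachable from 64c8964: {0f56cfd, 202df63, 44aebf2, 4d50cff, 64c8964, 8bfa126, d1241fe, d5abf7f, e2dd9b8, eed5efb, f2323a5, f8cba61}.
Reachable from 059fe5f: {059fe5f, 44aebf2, 4d50cff, d1241fe, f8cba61}.
In 64c8964's history but not 059fe5f's: {0f56cfd, 202df63, 64c8964, 8bfa126, d5abf7f, e2dd9b8, eed5efb, f2323a5} — 8 commits.

8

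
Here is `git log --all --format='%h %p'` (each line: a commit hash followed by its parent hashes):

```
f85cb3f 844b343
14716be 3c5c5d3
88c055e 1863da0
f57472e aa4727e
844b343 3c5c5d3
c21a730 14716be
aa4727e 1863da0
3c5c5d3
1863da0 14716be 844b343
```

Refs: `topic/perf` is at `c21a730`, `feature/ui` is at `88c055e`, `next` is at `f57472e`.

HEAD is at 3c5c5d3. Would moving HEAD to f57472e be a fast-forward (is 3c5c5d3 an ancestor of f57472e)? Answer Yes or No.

A fast-forward from 3c5c5d3 to f57472e is possible iff 3c5c5d3 is an ancestor of f57472e.
Ancestors of f57472e: {14716be, 1863da0, 3c5c5d3, 844b343, aa4727e, f57472e}.
3c5c5d3 is among them, so fast-forward is possible.

Yes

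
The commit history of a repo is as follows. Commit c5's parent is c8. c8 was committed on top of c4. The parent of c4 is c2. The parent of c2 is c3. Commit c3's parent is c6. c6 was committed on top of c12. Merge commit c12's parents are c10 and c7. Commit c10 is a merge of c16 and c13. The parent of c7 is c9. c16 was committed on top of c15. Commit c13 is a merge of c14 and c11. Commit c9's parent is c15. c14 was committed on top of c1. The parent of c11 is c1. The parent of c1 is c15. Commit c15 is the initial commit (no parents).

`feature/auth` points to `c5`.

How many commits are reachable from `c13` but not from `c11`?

Reachable from c13: {c1, c11, c13, c14, c15}.
Reachable from c11: {c1, c11, c15}.
In c13's history but not c11's: {c13, c14} — 2 commits.

2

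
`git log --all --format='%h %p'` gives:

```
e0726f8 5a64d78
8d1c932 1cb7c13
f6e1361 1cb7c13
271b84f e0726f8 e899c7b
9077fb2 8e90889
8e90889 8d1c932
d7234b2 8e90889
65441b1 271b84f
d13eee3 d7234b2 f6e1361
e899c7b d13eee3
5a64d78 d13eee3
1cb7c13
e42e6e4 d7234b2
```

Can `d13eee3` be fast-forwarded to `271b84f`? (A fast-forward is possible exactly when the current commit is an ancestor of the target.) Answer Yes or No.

A fast-forward from d13eee3 to 271b84f is possible iff d13eee3 is an ancestor of 271b84f.
Ancestors of 271b84f: {1cb7c13, 271b84f, 5a64d78, 8d1c932, 8e90889, d13eee3, d7234b2, e0726f8, e899c7b, f6e1361}.
d13eee3 is among them, so fast-forward is possible.

Yes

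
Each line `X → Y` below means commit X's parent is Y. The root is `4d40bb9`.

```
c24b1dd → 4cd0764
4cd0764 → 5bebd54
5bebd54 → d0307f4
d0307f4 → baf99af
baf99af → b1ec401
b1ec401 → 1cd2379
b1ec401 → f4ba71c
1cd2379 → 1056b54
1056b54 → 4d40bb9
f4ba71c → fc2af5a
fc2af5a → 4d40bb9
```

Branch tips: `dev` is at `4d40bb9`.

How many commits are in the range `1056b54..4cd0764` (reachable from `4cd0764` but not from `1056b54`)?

8

Reachable from 4cd0764: {1056b54, 1cd2379, 4cd0764, 4d40bb9, 5bebd54, b1ec401, baf99af, d0307f4, f4ba71c, fc2af5a}.
Reachable from 1056b54: {1056b54, 4d40bb9}.
In 4cd0764's history but not 1056b54's: {1cd2379, 4cd0764, 5bebd54, b1ec401, baf99af, d0307f4, f4ba71c, fc2af5a} — 8 commits.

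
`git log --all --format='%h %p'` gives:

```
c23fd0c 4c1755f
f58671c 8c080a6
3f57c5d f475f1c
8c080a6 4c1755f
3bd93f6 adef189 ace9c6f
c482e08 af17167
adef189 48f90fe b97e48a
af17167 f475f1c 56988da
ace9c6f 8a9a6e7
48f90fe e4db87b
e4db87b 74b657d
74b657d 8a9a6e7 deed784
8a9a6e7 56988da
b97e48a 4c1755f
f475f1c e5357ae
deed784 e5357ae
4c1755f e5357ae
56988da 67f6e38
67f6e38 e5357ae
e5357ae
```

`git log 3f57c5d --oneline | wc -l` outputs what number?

3

Walking parent pointers from 3f57c5d: reachable set = {3f57c5d, e5357ae, f475f1c}.
That is 3 commits.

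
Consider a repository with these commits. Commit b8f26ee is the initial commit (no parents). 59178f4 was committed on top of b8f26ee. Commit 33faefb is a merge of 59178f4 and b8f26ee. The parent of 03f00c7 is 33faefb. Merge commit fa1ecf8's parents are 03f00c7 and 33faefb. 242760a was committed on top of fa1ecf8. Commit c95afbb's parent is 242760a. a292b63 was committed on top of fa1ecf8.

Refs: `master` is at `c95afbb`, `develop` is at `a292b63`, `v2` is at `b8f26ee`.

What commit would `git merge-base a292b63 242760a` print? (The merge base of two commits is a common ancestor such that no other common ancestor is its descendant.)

fa1ecf8

Ancestors of a292b63: {03f00c7, 33faefb, 59178f4, a292b63, b8f26ee, fa1ecf8}.
Ancestors of 242760a: {03f00c7, 242760a, 33faefb, 59178f4, b8f26ee, fa1ecf8}.
Common ancestors: {03f00c7, 33faefb, 59178f4, b8f26ee, fa1ecf8}.
Among these, fa1ecf8 is not an ancestor of any other common ancestor — it is the merge base.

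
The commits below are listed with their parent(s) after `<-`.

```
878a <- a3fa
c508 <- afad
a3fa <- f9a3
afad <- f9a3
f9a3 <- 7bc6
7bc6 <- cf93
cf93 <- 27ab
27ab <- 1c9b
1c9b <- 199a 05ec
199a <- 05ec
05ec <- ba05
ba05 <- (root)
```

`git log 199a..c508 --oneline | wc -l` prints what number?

Reachable from c508: {05ec, 199a, 1c9b, 27ab, 7bc6, afad, ba05, c508, cf93, f9a3}.
Reachable from 199a: {05ec, 199a, ba05}.
In c508's history but not 199a's: {1c9b, 27ab, 7bc6, afad, c508, cf93, f9a3} — 7 commits.

7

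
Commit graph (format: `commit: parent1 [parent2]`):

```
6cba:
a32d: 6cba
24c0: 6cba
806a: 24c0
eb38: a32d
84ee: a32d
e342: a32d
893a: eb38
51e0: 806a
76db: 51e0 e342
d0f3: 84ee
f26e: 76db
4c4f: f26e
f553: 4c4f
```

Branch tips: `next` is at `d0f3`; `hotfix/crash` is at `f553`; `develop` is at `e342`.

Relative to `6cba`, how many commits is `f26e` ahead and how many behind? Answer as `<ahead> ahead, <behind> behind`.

7 ahead, 0 behind

Reachable from f26e: {24c0, 51e0, 6cba, 76db, 806a, a32d, e342, f26e}.
Reachable from 6cba: {6cba}.
Only in f26e's history (ahead): {24c0, 51e0, 76db, 806a, a32d, e342, f26e} — 7.
Only in 6cba's history (behind): {} — 0.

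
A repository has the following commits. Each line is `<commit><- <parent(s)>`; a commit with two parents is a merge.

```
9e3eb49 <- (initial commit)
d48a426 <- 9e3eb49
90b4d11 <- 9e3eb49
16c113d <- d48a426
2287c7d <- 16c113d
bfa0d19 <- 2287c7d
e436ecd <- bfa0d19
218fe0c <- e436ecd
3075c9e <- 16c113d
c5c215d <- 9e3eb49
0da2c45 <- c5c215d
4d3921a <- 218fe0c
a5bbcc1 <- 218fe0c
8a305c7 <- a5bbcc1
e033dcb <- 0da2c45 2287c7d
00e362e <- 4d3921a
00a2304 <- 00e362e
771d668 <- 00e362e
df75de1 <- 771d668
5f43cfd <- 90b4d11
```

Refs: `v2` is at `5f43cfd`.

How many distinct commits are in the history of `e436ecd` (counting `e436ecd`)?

Walking parent pointers from e436ecd: reachable set = {16c113d, 2287c7d, 9e3eb49, bfa0d19, d48a426, e436ecd}.
That is 6 commits.

6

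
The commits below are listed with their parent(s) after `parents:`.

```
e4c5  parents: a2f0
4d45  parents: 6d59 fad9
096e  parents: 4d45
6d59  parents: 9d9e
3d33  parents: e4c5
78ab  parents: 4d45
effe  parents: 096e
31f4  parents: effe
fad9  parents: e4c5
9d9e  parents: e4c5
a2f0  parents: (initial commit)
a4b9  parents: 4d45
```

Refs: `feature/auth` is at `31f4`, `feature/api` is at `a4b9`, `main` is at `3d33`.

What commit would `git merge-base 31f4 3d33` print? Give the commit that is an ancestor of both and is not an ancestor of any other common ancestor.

Ancestors of 31f4: {096e, 31f4, 4d45, 6d59, 9d9e, a2f0, e4c5, effe, fad9}.
Ancestors of 3d33: {3d33, a2f0, e4c5}.
Common ancestors: {a2f0, e4c5}.
Among these, e4c5 is not an ancestor of any other common ancestor — it is the merge base.

e4c5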